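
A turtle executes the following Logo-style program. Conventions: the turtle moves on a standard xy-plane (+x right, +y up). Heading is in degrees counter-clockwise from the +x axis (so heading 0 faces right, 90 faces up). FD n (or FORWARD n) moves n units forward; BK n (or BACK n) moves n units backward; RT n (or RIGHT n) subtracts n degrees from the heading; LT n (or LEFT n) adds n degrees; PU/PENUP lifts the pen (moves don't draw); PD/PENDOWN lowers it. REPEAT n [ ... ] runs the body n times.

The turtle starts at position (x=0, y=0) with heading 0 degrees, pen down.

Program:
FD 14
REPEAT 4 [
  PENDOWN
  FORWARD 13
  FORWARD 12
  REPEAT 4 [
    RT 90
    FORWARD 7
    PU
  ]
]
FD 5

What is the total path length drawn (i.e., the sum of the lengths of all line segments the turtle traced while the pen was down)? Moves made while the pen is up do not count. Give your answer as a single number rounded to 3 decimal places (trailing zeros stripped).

Answer: 142

Derivation:
Executing turtle program step by step:
Start: pos=(0,0), heading=0, pen down
FD 14: (0,0) -> (14,0) [heading=0, draw]
REPEAT 4 [
  -- iteration 1/4 --
  PD: pen down
  FD 13: (14,0) -> (27,0) [heading=0, draw]
  FD 12: (27,0) -> (39,0) [heading=0, draw]
  REPEAT 4 [
    -- iteration 1/4 --
    RT 90: heading 0 -> 270
    FD 7: (39,0) -> (39,-7) [heading=270, draw]
    PU: pen up
    -- iteration 2/4 --
    RT 90: heading 270 -> 180
    FD 7: (39,-7) -> (32,-7) [heading=180, move]
    PU: pen up
    -- iteration 3/4 --
    RT 90: heading 180 -> 90
    FD 7: (32,-7) -> (32,0) [heading=90, move]
    PU: pen up
    -- iteration 4/4 --
    RT 90: heading 90 -> 0
    FD 7: (32,0) -> (39,0) [heading=0, move]
    PU: pen up
  ]
  -- iteration 2/4 --
  PD: pen down
  FD 13: (39,0) -> (52,0) [heading=0, draw]
  FD 12: (52,0) -> (64,0) [heading=0, draw]
  REPEAT 4 [
    -- iteration 1/4 --
    RT 90: heading 0 -> 270
    FD 7: (64,0) -> (64,-7) [heading=270, draw]
    PU: pen up
    -- iteration 2/4 --
    RT 90: heading 270 -> 180
    FD 7: (64,-7) -> (57,-7) [heading=180, move]
    PU: pen up
    -- iteration 3/4 --
    RT 90: heading 180 -> 90
    FD 7: (57,-7) -> (57,0) [heading=90, move]
    PU: pen up
    -- iteration 4/4 --
    RT 90: heading 90 -> 0
    FD 7: (57,0) -> (64,0) [heading=0, move]
    PU: pen up
  ]
  -- iteration 3/4 --
  PD: pen down
  FD 13: (64,0) -> (77,0) [heading=0, draw]
  FD 12: (77,0) -> (89,0) [heading=0, draw]
  REPEAT 4 [
    -- iteration 1/4 --
    RT 90: heading 0 -> 270
    FD 7: (89,0) -> (89,-7) [heading=270, draw]
    PU: pen up
    -- iteration 2/4 --
    RT 90: heading 270 -> 180
    FD 7: (89,-7) -> (82,-7) [heading=180, move]
    PU: pen up
    -- iteration 3/4 --
    RT 90: heading 180 -> 90
    FD 7: (82,-7) -> (82,0) [heading=90, move]
    PU: pen up
    -- iteration 4/4 --
    RT 90: heading 90 -> 0
    FD 7: (82,0) -> (89,0) [heading=0, move]
    PU: pen up
  ]
  -- iteration 4/4 --
  PD: pen down
  FD 13: (89,0) -> (102,0) [heading=0, draw]
  FD 12: (102,0) -> (114,0) [heading=0, draw]
  REPEAT 4 [
    -- iteration 1/4 --
    RT 90: heading 0 -> 270
    FD 7: (114,0) -> (114,-7) [heading=270, draw]
    PU: pen up
    -- iteration 2/4 --
    RT 90: heading 270 -> 180
    FD 7: (114,-7) -> (107,-7) [heading=180, move]
    PU: pen up
    -- iteration 3/4 --
    RT 90: heading 180 -> 90
    FD 7: (107,-7) -> (107,0) [heading=90, move]
    PU: pen up
    -- iteration 4/4 --
    RT 90: heading 90 -> 0
    FD 7: (107,0) -> (114,0) [heading=0, move]
    PU: pen up
  ]
]
FD 5: (114,0) -> (119,0) [heading=0, move]
Final: pos=(119,0), heading=0, 13 segment(s) drawn

Segment lengths:
  seg 1: (0,0) -> (14,0), length = 14
  seg 2: (14,0) -> (27,0), length = 13
  seg 3: (27,0) -> (39,0), length = 12
  seg 4: (39,0) -> (39,-7), length = 7
  seg 5: (39,0) -> (52,0), length = 13
  seg 6: (52,0) -> (64,0), length = 12
  seg 7: (64,0) -> (64,-7), length = 7
  seg 8: (64,0) -> (77,0), length = 13
  seg 9: (77,0) -> (89,0), length = 12
  seg 10: (89,0) -> (89,-7), length = 7
  seg 11: (89,0) -> (102,0), length = 13
  seg 12: (102,0) -> (114,0), length = 12
  seg 13: (114,0) -> (114,-7), length = 7
Total = 142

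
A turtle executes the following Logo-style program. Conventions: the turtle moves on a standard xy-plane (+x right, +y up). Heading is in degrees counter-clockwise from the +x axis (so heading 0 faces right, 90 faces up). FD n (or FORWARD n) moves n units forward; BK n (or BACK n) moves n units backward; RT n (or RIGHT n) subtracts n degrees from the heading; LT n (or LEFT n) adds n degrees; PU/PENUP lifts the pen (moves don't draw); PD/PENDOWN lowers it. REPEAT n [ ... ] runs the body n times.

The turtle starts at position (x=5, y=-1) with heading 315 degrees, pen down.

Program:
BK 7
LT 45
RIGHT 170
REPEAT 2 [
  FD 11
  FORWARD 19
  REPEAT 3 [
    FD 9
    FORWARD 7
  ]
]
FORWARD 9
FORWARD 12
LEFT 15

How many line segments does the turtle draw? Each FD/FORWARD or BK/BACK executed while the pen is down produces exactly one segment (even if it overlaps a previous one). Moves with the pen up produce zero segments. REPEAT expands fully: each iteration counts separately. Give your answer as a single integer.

Executing turtle program step by step:
Start: pos=(5,-1), heading=315, pen down
BK 7: (5,-1) -> (0.05,3.95) [heading=315, draw]
LT 45: heading 315 -> 0
RT 170: heading 0 -> 190
REPEAT 2 [
  -- iteration 1/2 --
  FD 11: (0.05,3.95) -> (-10.783,2.04) [heading=190, draw]
  FD 19: (-10.783,2.04) -> (-29.494,-1.26) [heading=190, draw]
  REPEAT 3 [
    -- iteration 1/3 --
    FD 9: (-29.494,-1.26) -> (-38.357,-2.823) [heading=190, draw]
    FD 7: (-38.357,-2.823) -> (-45.251,-4.038) [heading=190, draw]
    -- iteration 2/3 --
    FD 9: (-45.251,-4.038) -> (-54.114,-5.601) [heading=190, draw]
    FD 7: (-54.114,-5.601) -> (-61.008,-6.816) [heading=190, draw]
    -- iteration 3/3 --
    FD 9: (-61.008,-6.816) -> (-69.871,-8.379) [heading=190, draw]
    FD 7: (-69.871,-8.379) -> (-76.765,-9.595) [heading=190, draw]
  ]
  -- iteration 2/2 --
  FD 11: (-76.765,-9.595) -> (-87.598,-11.505) [heading=190, draw]
  FD 19: (-87.598,-11.505) -> (-106.309,-14.804) [heading=190, draw]
  REPEAT 3 [
    -- iteration 1/3 --
    FD 9: (-106.309,-14.804) -> (-115.172,-16.367) [heading=190, draw]
    FD 7: (-115.172,-16.367) -> (-122.066,-17.583) [heading=190, draw]
    -- iteration 2/3 --
    FD 9: (-122.066,-17.583) -> (-130.929,-19.145) [heading=190, draw]
    FD 7: (-130.929,-19.145) -> (-137.823,-20.361) [heading=190, draw]
    -- iteration 3/3 --
    FD 9: (-137.823,-20.361) -> (-146.686,-21.924) [heading=190, draw]
    FD 7: (-146.686,-21.924) -> (-153.58,-23.139) [heading=190, draw]
  ]
]
FD 9: (-153.58,-23.139) -> (-162.443,-24.702) [heading=190, draw]
FD 12: (-162.443,-24.702) -> (-174.261,-26.786) [heading=190, draw]
LT 15: heading 190 -> 205
Final: pos=(-174.261,-26.786), heading=205, 19 segment(s) drawn
Segments drawn: 19

Answer: 19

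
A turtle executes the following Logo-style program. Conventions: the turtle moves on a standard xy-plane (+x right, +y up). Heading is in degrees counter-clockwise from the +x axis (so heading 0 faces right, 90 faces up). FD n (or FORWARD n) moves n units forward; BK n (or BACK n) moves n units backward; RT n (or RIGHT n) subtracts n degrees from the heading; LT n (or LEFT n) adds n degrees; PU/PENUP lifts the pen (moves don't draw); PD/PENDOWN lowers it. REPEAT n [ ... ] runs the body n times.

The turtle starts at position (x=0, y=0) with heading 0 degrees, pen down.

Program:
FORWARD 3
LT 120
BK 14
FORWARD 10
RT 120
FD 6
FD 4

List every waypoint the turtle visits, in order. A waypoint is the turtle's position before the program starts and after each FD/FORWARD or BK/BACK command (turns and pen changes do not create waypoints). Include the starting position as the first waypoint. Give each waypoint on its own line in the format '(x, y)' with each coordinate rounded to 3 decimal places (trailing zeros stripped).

Executing turtle program step by step:
Start: pos=(0,0), heading=0, pen down
FD 3: (0,0) -> (3,0) [heading=0, draw]
LT 120: heading 0 -> 120
BK 14: (3,0) -> (10,-12.124) [heading=120, draw]
FD 10: (10,-12.124) -> (5,-3.464) [heading=120, draw]
RT 120: heading 120 -> 0
FD 6: (5,-3.464) -> (11,-3.464) [heading=0, draw]
FD 4: (11,-3.464) -> (15,-3.464) [heading=0, draw]
Final: pos=(15,-3.464), heading=0, 5 segment(s) drawn
Waypoints (6 total):
(0, 0)
(3, 0)
(10, -12.124)
(5, -3.464)
(11, -3.464)
(15, -3.464)

Answer: (0, 0)
(3, 0)
(10, -12.124)
(5, -3.464)
(11, -3.464)
(15, -3.464)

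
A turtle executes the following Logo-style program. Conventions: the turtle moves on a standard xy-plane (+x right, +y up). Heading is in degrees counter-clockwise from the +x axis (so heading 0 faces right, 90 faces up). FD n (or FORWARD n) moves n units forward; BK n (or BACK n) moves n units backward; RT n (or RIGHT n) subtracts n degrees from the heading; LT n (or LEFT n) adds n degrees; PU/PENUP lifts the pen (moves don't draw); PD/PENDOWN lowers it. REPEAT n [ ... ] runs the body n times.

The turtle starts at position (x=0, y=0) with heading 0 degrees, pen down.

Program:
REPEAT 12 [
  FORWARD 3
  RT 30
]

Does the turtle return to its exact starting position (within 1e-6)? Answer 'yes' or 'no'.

Answer: yes

Derivation:
Executing turtle program step by step:
Start: pos=(0,0), heading=0, pen down
REPEAT 12 [
  -- iteration 1/12 --
  FD 3: (0,0) -> (3,0) [heading=0, draw]
  RT 30: heading 0 -> 330
  -- iteration 2/12 --
  FD 3: (3,0) -> (5.598,-1.5) [heading=330, draw]
  RT 30: heading 330 -> 300
  -- iteration 3/12 --
  FD 3: (5.598,-1.5) -> (7.098,-4.098) [heading=300, draw]
  RT 30: heading 300 -> 270
  -- iteration 4/12 --
  FD 3: (7.098,-4.098) -> (7.098,-7.098) [heading=270, draw]
  RT 30: heading 270 -> 240
  -- iteration 5/12 --
  FD 3: (7.098,-7.098) -> (5.598,-9.696) [heading=240, draw]
  RT 30: heading 240 -> 210
  -- iteration 6/12 --
  FD 3: (5.598,-9.696) -> (3,-11.196) [heading=210, draw]
  RT 30: heading 210 -> 180
  -- iteration 7/12 --
  FD 3: (3,-11.196) -> (0,-11.196) [heading=180, draw]
  RT 30: heading 180 -> 150
  -- iteration 8/12 --
  FD 3: (0,-11.196) -> (-2.598,-9.696) [heading=150, draw]
  RT 30: heading 150 -> 120
  -- iteration 9/12 --
  FD 3: (-2.598,-9.696) -> (-4.098,-7.098) [heading=120, draw]
  RT 30: heading 120 -> 90
  -- iteration 10/12 --
  FD 3: (-4.098,-7.098) -> (-4.098,-4.098) [heading=90, draw]
  RT 30: heading 90 -> 60
  -- iteration 11/12 --
  FD 3: (-4.098,-4.098) -> (-2.598,-1.5) [heading=60, draw]
  RT 30: heading 60 -> 30
  -- iteration 12/12 --
  FD 3: (-2.598,-1.5) -> (0,0) [heading=30, draw]
  RT 30: heading 30 -> 0
]
Final: pos=(0,0), heading=0, 12 segment(s) drawn

Start position: (0, 0)
Final position: (0, 0)
Distance = 0; < 1e-6 -> CLOSED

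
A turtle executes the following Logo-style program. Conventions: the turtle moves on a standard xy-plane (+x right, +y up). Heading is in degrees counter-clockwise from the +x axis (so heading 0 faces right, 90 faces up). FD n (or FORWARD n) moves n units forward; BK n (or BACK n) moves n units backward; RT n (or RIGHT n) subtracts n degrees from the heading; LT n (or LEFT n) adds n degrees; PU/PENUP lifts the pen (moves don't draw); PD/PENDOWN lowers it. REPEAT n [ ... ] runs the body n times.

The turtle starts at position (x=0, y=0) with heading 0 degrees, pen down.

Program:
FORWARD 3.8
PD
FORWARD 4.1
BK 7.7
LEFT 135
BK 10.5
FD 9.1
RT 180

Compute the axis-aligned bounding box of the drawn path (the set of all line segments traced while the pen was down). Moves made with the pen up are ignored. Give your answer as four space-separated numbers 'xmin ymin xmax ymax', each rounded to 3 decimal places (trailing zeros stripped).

Executing turtle program step by step:
Start: pos=(0,0), heading=0, pen down
FD 3.8: (0,0) -> (3.8,0) [heading=0, draw]
PD: pen down
FD 4.1: (3.8,0) -> (7.9,0) [heading=0, draw]
BK 7.7: (7.9,0) -> (0.2,0) [heading=0, draw]
LT 135: heading 0 -> 135
BK 10.5: (0.2,0) -> (7.625,-7.425) [heading=135, draw]
FD 9.1: (7.625,-7.425) -> (1.19,-0.99) [heading=135, draw]
RT 180: heading 135 -> 315
Final: pos=(1.19,-0.99), heading=315, 5 segment(s) drawn

Segment endpoints: x in {0, 0.2, 1.19, 3.8, 7.625, 7.9}, y in {-7.425, -0.99, 0}
xmin=0, ymin=-7.425, xmax=7.9, ymax=0

Answer: 0 -7.425 7.9 0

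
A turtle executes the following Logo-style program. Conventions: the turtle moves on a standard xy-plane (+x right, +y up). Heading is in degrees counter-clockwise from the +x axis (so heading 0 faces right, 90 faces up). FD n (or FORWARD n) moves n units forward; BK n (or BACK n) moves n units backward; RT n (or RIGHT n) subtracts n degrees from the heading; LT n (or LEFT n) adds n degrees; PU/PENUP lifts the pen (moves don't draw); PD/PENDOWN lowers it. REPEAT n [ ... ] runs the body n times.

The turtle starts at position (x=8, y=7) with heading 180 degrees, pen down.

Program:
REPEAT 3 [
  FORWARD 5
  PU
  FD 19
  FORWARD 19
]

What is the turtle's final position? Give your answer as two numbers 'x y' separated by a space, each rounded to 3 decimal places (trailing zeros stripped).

Executing turtle program step by step:
Start: pos=(8,7), heading=180, pen down
REPEAT 3 [
  -- iteration 1/3 --
  FD 5: (8,7) -> (3,7) [heading=180, draw]
  PU: pen up
  FD 19: (3,7) -> (-16,7) [heading=180, move]
  FD 19: (-16,7) -> (-35,7) [heading=180, move]
  -- iteration 2/3 --
  FD 5: (-35,7) -> (-40,7) [heading=180, move]
  PU: pen up
  FD 19: (-40,7) -> (-59,7) [heading=180, move]
  FD 19: (-59,7) -> (-78,7) [heading=180, move]
  -- iteration 3/3 --
  FD 5: (-78,7) -> (-83,7) [heading=180, move]
  PU: pen up
  FD 19: (-83,7) -> (-102,7) [heading=180, move]
  FD 19: (-102,7) -> (-121,7) [heading=180, move]
]
Final: pos=(-121,7), heading=180, 1 segment(s) drawn

Answer: -121 7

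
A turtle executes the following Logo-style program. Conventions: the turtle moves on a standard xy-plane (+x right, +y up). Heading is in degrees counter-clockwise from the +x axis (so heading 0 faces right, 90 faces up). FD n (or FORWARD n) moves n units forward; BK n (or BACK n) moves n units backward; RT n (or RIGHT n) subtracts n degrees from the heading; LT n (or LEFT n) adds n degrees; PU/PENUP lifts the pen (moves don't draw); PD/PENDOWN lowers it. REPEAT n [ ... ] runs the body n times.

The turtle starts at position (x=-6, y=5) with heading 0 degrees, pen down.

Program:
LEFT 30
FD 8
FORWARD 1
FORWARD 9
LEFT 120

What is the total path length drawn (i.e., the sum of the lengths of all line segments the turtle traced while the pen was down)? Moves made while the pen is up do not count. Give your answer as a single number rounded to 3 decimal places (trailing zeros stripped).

Answer: 18

Derivation:
Executing turtle program step by step:
Start: pos=(-6,5), heading=0, pen down
LT 30: heading 0 -> 30
FD 8: (-6,5) -> (0.928,9) [heading=30, draw]
FD 1: (0.928,9) -> (1.794,9.5) [heading=30, draw]
FD 9: (1.794,9.5) -> (9.588,14) [heading=30, draw]
LT 120: heading 30 -> 150
Final: pos=(9.588,14), heading=150, 3 segment(s) drawn

Segment lengths:
  seg 1: (-6,5) -> (0.928,9), length = 8
  seg 2: (0.928,9) -> (1.794,9.5), length = 1
  seg 3: (1.794,9.5) -> (9.588,14), length = 9
Total = 18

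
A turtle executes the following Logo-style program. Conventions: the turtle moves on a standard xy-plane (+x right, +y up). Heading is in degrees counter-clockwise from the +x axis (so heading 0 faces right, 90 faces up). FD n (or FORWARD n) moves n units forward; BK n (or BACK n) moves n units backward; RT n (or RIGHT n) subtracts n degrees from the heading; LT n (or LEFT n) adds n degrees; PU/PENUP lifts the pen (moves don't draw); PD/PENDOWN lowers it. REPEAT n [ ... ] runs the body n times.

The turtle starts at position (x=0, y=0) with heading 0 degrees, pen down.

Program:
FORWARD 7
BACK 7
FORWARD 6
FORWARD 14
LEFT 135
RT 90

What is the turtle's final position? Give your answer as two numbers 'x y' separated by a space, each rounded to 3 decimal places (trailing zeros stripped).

Executing turtle program step by step:
Start: pos=(0,0), heading=0, pen down
FD 7: (0,0) -> (7,0) [heading=0, draw]
BK 7: (7,0) -> (0,0) [heading=0, draw]
FD 6: (0,0) -> (6,0) [heading=0, draw]
FD 14: (6,0) -> (20,0) [heading=0, draw]
LT 135: heading 0 -> 135
RT 90: heading 135 -> 45
Final: pos=(20,0), heading=45, 4 segment(s) drawn

Answer: 20 0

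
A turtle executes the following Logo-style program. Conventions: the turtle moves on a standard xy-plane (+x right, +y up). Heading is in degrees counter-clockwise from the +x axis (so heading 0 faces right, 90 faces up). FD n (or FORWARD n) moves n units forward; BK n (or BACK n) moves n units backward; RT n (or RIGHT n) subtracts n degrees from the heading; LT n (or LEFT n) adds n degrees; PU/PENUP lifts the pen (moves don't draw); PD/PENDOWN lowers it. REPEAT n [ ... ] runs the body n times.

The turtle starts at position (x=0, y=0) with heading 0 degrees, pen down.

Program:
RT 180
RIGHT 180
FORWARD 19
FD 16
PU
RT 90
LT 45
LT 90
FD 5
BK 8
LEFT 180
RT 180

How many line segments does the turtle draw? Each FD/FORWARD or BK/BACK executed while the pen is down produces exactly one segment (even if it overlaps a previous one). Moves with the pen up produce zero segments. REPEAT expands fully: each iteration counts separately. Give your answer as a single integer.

Executing turtle program step by step:
Start: pos=(0,0), heading=0, pen down
RT 180: heading 0 -> 180
RT 180: heading 180 -> 0
FD 19: (0,0) -> (19,0) [heading=0, draw]
FD 16: (19,0) -> (35,0) [heading=0, draw]
PU: pen up
RT 90: heading 0 -> 270
LT 45: heading 270 -> 315
LT 90: heading 315 -> 45
FD 5: (35,0) -> (38.536,3.536) [heading=45, move]
BK 8: (38.536,3.536) -> (32.879,-2.121) [heading=45, move]
LT 180: heading 45 -> 225
RT 180: heading 225 -> 45
Final: pos=(32.879,-2.121), heading=45, 2 segment(s) drawn
Segments drawn: 2

Answer: 2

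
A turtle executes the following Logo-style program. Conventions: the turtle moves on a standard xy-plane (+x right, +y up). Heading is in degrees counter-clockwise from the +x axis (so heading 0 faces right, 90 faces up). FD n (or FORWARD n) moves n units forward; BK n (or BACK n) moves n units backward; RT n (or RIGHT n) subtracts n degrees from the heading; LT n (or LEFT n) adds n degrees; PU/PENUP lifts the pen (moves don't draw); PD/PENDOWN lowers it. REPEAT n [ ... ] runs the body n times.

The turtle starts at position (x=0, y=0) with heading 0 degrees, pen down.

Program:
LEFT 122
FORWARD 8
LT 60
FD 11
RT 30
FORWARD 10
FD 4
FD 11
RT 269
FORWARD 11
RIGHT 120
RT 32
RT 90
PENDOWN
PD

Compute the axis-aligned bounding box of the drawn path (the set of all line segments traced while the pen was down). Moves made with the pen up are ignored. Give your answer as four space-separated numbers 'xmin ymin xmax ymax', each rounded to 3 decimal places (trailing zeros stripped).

Answer: -42.3 0 0 18.137

Derivation:
Executing turtle program step by step:
Start: pos=(0,0), heading=0, pen down
LT 122: heading 0 -> 122
FD 8: (0,0) -> (-4.239,6.784) [heading=122, draw]
LT 60: heading 122 -> 182
FD 11: (-4.239,6.784) -> (-15.233,6.4) [heading=182, draw]
RT 30: heading 182 -> 152
FD 10: (-15.233,6.4) -> (-24.062,11.095) [heading=152, draw]
FD 4: (-24.062,11.095) -> (-27.594,12.973) [heading=152, draw]
FD 11: (-27.594,12.973) -> (-37.306,18.137) [heading=152, draw]
RT 269: heading 152 -> 243
FD 11: (-37.306,18.137) -> (-42.3,8.336) [heading=243, draw]
RT 120: heading 243 -> 123
RT 32: heading 123 -> 91
RT 90: heading 91 -> 1
PD: pen down
PD: pen down
Final: pos=(-42.3,8.336), heading=1, 6 segment(s) drawn

Segment endpoints: x in {-42.3, -37.306, -27.594, -24.062, -15.233, -4.239, 0}, y in {0, 6.4, 6.784, 8.336, 11.095, 12.973, 18.137}
xmin=-42.3, ymin=0, xmax=0, ymax=18.137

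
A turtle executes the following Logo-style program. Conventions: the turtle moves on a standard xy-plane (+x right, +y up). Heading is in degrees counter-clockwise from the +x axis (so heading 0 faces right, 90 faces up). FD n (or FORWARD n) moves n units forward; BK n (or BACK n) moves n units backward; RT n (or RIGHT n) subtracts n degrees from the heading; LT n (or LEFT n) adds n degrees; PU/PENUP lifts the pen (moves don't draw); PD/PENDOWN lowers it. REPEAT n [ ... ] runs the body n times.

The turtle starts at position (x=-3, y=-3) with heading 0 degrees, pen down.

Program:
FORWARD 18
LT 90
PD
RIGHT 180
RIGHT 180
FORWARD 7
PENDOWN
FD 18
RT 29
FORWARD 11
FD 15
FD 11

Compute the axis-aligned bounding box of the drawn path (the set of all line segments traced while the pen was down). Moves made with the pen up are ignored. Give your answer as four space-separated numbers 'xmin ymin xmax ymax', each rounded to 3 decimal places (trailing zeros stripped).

Answer: -3 -3 32.938 54.361

Derivation:
Executing turtle program step by step:
Start: pos=(-3,-3), heading=0, pen down
FD 18: (-3,-3) -> (15,-3) [heading=0, draw]
LT 90: heading 0 -> 90
PD: pen down
RT 180: heading 90 -> 270
RT 180: heading 270 -> 90
FD 7: (15,-3) -> (15,4) [heading=90, draw]
PD: pen down
FD 18: (15,4) -> (15,22) [heading=90, draw]
RT 29: heading 90 -> 61
FD 11: (15,22) -> (20.333,31.621) [heading=61, draw]
FD 15: (20.333,31.621) -> (27.605,44.74) [heading=61, draw]
FD 11: (27.605,44.74) -> (32.938,54.361) [heading=61, draw]
Final: pos=(32.938,54.361), heading=61, 6 segment(s) drawn

Segment endpoints: x in {-3, 15, 15, 15, 20.333, 27.605, 32.938}, y in {-3, 4, 22, 31.621, 44.74, 54.361}
xmin=-3, ymin=-3, xmax=32.938, ymax=54.361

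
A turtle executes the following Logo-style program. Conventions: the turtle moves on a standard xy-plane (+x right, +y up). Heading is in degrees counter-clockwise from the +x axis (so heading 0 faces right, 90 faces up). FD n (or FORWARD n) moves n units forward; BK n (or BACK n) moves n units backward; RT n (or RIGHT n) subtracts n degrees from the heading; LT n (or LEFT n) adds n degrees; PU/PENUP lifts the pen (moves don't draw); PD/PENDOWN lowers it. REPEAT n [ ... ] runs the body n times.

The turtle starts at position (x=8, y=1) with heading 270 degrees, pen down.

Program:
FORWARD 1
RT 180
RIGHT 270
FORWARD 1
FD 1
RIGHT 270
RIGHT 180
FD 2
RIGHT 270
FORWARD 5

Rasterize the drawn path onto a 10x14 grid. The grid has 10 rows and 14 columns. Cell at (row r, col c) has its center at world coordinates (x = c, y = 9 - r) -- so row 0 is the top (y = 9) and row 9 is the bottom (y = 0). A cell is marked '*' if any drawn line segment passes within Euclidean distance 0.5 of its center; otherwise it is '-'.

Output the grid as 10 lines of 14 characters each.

Answer: --------------
--------------
--------------
--------------
--------------
--------------
--------------
-******-------
------*-*-----
------***-----

Derivation:
Segment 0: (8,1) -> (8,0)
Segment 1: (8,0) -> (7,-0)
Segment 2: (7,-0) -> (6,-0)
Segment 3: (6,-0) -> (6,2)
Segment 4: (6,2) -> (1,2)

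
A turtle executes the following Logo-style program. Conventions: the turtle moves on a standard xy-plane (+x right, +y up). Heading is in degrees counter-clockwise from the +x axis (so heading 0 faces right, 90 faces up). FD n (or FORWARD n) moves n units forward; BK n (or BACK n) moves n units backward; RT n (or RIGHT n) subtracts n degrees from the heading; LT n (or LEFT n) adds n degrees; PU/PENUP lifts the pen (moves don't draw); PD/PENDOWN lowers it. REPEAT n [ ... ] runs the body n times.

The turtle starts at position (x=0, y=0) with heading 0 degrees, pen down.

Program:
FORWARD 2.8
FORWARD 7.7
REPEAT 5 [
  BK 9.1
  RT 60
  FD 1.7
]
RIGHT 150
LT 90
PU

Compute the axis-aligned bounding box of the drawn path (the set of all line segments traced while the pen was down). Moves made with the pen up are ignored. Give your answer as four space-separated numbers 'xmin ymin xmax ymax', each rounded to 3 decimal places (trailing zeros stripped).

Executing turtle program step by step:
Start: pos=(0,0), heading=0, pen down
FD 2.8: (0,0) -> (2.8,0) [heading=0, draw]
FD 7.7: (2.8,0) -> (10.5,0) [heading=0, draw]
REPEAT 5 [
  -- iteration 1/5 --
  BK 9.1: (10.5,0) -> (1.4,0) [heading=0, draw]
  RT 60: heading 0 -> 300
  FD 1.7: (1.4,0) -> (2.25,-1.472) [heading=300, draw]
  -- iteration 2/5 --
  BK 9.1: (2.25,-1.472) -> (-2.3,6.409) [heading=300, draw]
  RT 60: heading 300 -> 240
  FD 1.7: (-2.3,6.409) -> (-3.15,4.936) [heading=240, draw]
  -- iteration 3/5 --
  BK 9.1: (-3.15,4.936) -> (1.4,12.817) [heading=240, draw]
  RT 60: heading 240 -> 180
  FD 1.7: (1.4,12.817) -> (-0.3,12.817) [heading=180, draw]
  -- iteration 4/5 --
  BK 9.1: (-0.3,12.817) -> (8.8,12.817) [heading=180, draw]
  RT 60: heading 180 -> 120
  FD 1.7: (8.8,12.817) -> (7.95,14.289) [heading=120, draw]
  -- iteration 5/5 --
  BK 9.1: (7.95,14.289) -> (12.5,6.409) [heading=120, draw]
  RT 60: heading 120 -> 60
  FD 1.7: (12.5,6.409) -> (13.35,7.881) [heading=60, draw]
]
RT 150: heading 60 -> 270
LT 90: heading 270 -> 0
PU: pen up
Final: pos=(13.35,7.881), heading=0, 12 segment(s) drawn

Segment endpoints: x in {-3.15, -2.3, -0.3, 0, 1.4, 1.4, 2.25, 2.8, 7.95, 8.8, 10.5, 12.5, 13.35}, y in {-1.472, 0, 4.936, 6.409, 6.409, 7.881, 12.817, 12.817, 14.289}
xmin=-3.15, ymin=-1.472, xmax=13.35, ymax=14.289

Answer: -3.15 -1.472 13.35 14.289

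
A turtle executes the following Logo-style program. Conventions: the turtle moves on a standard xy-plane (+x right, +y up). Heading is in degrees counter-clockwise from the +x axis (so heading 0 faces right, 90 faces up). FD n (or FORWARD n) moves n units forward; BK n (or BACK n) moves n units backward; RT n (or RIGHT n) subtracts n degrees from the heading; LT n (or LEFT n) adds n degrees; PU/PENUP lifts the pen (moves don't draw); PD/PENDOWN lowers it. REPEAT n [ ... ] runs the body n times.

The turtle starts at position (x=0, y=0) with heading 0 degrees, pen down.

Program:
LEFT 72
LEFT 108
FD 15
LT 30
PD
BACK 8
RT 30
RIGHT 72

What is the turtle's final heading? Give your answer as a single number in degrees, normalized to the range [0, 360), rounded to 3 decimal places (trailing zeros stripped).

Answer: 108

Derivation:
Executing turtle program step by step:
Start: pos=(0,0), heading=0, pen down
LT 72: heading 0 -> 72
LT 108: heading 72 -> 180
FD 15: (0,0) -> (-15,0) [heading=180, draw]
LT 30: heading 180 -> 210
PD: pen down
BK 8: (-15,0) -> (-8.072,4) [heading=210, draw]
RT 30: heading 210 -> 180
RT 72: heading 180 -> 108
Final: pos=(-8.072,4), heading=108, 2 segment(s) drawn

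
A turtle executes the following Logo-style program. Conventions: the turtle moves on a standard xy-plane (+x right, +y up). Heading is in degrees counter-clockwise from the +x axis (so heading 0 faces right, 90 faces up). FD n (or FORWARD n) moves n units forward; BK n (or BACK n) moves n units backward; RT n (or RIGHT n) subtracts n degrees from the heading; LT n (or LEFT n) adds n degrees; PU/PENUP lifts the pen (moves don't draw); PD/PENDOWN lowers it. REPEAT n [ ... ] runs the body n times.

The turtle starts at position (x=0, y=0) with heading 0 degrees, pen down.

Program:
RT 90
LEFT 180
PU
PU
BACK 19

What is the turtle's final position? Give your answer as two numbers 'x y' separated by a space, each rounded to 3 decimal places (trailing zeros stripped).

Executing turtle program step by step:
Start: pos=(0,0), heading=0, pen down
RT 90: heading 0 -> 270
LT 180: heading 270 -> 90
PU: pen up
PU: pen up
BK 19: (0,0) -> (0,-19) [heading=90, move]
Final: pos=(0,-19), heading=90, 0 segment(s) drawn

Answer: 0 -19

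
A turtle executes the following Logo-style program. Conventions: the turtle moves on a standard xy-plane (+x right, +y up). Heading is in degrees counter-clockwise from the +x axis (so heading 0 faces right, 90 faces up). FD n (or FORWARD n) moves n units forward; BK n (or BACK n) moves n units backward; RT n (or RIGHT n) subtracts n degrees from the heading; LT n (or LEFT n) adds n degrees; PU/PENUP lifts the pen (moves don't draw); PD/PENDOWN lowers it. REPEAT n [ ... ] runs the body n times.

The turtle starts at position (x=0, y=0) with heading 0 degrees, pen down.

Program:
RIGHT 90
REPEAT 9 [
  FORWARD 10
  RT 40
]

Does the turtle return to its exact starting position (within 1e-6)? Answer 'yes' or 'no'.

Executing turtle program step by step:
Start: pos=(0,0), heading=0, pen down
RT 90: heading 0 -> 270
REPEAT 9 [
  -- iteration 1/9 --
  FD 10: (0,0) -> (0,-10) [heading=270, draw]
  RT 40: heading 270 -> 230
  -- iteration 2/9 --
  FD 10: (0,-10) -> (-6.428,-17.66) [heading=230, draw]
  RT 40: heading 230 -> 190
  -- iteration 3/9 --
  FD 10: (-6.428,-17.66) -> (-16.276,-19.397) [heading=190, draw]
  RT 40: heading 190 -> 150
  -- iteration 4/9 --
  FD 10: (-16.276,-19.397) -> (-24.936,-14.397) [heading=150, draw]
  RT 40: heading 150 -> 110
  -- iteration 5/9 --
  FD 10: (-24.936,-14.397) -> (-28.356,-5) [heading=110, draw]
  RT 40: heading 110 -> 70
  -- iteration 6/9 --
  FD 10: (-28.356,-5) -> (-24.936,4.397) [heading=70, draw]
  RT 40: heading 70 -> 30
  -- iteration 7/9 --
  FD 10: (-24.936,4.397) -> (-16.276,9.397) [heading=30, draw]
  RT 40: heading 30 -> 350
  -- iteration 8/9 --
  FD 10: (-16.276,9.397) -> (-6.428,7.66) [heading=350, draw]
  RT 40: heading 350 -> 310
  -- iteration 9/9 --
  FD 10: (-6.428,7.66) -> (0,0) [heading=310, draw]
  RT 40: heading 310 -> 270
]
Final: pos=(0,0), heading=270, 9 segment(s) drawn

Start position: (0, 0)
Final position: (0, 0)
Distance = 0; < 1e-6 -> CLOSED

Answer: yes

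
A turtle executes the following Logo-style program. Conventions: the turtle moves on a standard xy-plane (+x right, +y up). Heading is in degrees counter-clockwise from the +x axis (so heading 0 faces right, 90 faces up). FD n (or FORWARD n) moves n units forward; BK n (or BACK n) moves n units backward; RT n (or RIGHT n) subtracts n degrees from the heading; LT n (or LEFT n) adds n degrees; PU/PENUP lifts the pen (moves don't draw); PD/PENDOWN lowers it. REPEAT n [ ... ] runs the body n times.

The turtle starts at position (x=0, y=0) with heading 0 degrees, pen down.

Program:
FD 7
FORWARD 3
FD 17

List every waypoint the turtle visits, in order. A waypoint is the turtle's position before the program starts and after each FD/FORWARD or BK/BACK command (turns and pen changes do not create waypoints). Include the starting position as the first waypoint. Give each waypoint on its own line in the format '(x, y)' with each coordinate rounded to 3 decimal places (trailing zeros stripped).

Executing turtle program step by step:
Start: pos=(0,0), heading=0, pen down
FD 7: (0,0) -> (7,0) [heading=0, draw]
FD 3: (7,0) -> (10,0) [heading=0, draw]
FD 17: (10,0) -> (27,0) [heading=0, draw]
Final: pos=(27,0), heading=0, 3 segment(s) drawn
Waypoints (4 total):
(0, 0)
(7, 0)
(10, 0)
(27, 0)

Answer: (0, 0)
(7, 0)
(10, 0)
(27, 0)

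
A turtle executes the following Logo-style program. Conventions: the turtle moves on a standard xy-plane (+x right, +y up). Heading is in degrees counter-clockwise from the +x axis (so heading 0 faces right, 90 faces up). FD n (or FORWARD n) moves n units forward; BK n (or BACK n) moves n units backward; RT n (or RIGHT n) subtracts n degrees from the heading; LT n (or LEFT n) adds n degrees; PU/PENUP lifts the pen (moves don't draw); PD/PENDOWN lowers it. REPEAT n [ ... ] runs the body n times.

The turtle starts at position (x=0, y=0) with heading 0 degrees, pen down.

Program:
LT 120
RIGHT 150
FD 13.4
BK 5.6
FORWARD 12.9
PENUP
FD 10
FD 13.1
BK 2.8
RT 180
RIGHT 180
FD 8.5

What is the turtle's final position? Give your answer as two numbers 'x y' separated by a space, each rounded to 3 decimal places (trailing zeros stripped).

Executing turtle program step by step:
Start: pos=(0,0), heading=0, pen down
LT 120: heading 0 -> 120
RT 150: heading 120 -> 330
FD 13.4: (0,0) -> (11.605,-6.7) [heading=330, draw]
BK 5.6: (11.605,-6.7) -> (6.755,-3.9) [heading=330, draw]
FD 12.9: (6.755,-3.9) -> (17.927,-10.35) [heading=330, draw]
PU: pen up
FD 10: (17.927,-10.35) -> (26.587,-15.35) [heading=330, move]
FD 13.1: (26.587,-15.35) -> (37.932,-21.9) [heading=330, move]
BK 2.8: (37.932,-21.9) -> (35.507,-20.5) [heading=330, move]
RT 180: heading 330 -> 150
RT 180: heading 150 -> 330
FD 8.5: (35.507,-20.5) -> (42.868,-24.75) [heading=330, move]
Final: pos=(42.868,-24.75), heading=330, 3 segment(s) drawn

Answer: 42.868 -24.75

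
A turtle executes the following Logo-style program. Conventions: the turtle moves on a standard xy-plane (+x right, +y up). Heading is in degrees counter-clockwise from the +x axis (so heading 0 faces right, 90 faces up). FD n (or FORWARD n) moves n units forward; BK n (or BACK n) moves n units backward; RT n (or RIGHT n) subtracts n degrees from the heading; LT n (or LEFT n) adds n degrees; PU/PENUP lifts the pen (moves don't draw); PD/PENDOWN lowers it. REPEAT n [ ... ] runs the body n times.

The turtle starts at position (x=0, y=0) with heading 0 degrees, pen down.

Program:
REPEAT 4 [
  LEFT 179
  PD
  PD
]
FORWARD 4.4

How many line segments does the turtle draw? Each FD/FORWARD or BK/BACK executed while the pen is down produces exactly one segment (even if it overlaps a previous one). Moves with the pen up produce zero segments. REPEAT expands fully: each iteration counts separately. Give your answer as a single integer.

Executing turtle program step by step:
Start: pos=(0,0), heading=0, pen down
REPEAT 4 [
  -- iteration 1/4 --
  LT 179: heading 0 -> 179
  PD: pen down
  PD: pen down
  -- iteration 2/4 --
  LT 179: heading 179 -> 358
  PD: pen down
  PD: pen down
  -- iteration 3/4 --
  LT 179: heading 358 -> 177
  PD: pen down
  PD: pen down
  -- iteration 4/4 --
  LT 179: heading 177 -> 356
  PD: pen down
  PD: pen down
]
FD 4.4: (0,0) -> (4.389,-0.307) [heading=356, draw]
Final: pos=(4.389,-0.307), heading=356, 1 segment(s) drawn
Segments drawn: 1

Answer: 1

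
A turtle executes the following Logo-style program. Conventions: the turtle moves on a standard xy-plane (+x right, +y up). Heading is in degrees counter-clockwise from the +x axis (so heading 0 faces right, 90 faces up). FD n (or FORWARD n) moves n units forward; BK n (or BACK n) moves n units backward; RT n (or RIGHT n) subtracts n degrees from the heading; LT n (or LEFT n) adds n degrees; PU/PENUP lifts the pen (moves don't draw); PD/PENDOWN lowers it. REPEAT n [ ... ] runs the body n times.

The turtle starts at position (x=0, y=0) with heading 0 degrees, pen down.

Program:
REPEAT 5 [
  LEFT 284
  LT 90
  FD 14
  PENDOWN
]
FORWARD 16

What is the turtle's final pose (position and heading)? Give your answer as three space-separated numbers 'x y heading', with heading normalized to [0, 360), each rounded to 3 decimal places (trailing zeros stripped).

Answer: 54.439 59.125 70

Derivation:
Executing turtle program step by step:
Start: pos=(0,0), heading=0, pen down
REPEAT 5 [
  -- iteration 1/5 --
  LT 284: heading 0 -> 284
  LT 90: heading 284 -> 14
  FD 14: (0,0) -> (13.584,3.387) [heading=14, draw]
  PD: pen down
  -- iteration 2/5 --
  LT 284: heading 14 -> 298
  LT 90: heading 298 -> 28
  FD 14: (13.584,3.387) -> (25.945,9.96) [heading=28, draw]
  PD: pen down
  -- iteration 3/5 --
  LT 284: heading 28 -> 312
  LT 90: heading 312 -> 42
  FD 14: (25.945,9.96) -> (36.349,19.327) [heading=42, draw]
  PD: pen down
  -- iteration 4/5 --
  LT 284: heading 42 -> 326
  LT 90: heading 326 -> 56
  FD 14: (36.349,19.327) -> (44.178,30.934) [heading=56, draw]
  PD: pen down
  -- iteration 5/5 --
  LT 284: heading 56 -> 340
  LT 90: heading 340 -> 70
  FD 14: (44.178,30.934) -> (48.966,44.09) [heading=70, draw]
  PD: pen down
]
FD 16: (48.966,44.09) -> (54.439,59.125) [heading=70, draw]
Final: pos=(54.439,59.125), heading=70, 6 segment(s) drawn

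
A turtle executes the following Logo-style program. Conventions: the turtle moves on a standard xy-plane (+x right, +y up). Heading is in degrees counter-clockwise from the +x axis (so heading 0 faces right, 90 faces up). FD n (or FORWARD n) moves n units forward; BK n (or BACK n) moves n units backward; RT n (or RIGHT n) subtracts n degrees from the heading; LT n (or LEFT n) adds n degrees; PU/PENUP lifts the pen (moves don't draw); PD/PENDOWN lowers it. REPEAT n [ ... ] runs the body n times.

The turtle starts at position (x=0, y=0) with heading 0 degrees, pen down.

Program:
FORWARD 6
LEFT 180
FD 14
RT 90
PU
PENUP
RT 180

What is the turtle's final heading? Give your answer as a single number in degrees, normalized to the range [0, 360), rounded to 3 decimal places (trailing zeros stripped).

Answer: 270

Derivation:
Executing turtle program step by step:
Start: pos=(0,0), heading=0, pen down
FD 6: (0,0) -> (6,0) [heading=0, draw]
LT 180: heading 0 -> 180
FD 14: (6,0) -> (-8,0) [heading=180, draw]
RT 90: heading 180 -> 90
PU: pen up
PU: pen up
RT 180: heading 90 -> 270
Final: pos=(-8,0), heading=270, 2 segment(s) drawn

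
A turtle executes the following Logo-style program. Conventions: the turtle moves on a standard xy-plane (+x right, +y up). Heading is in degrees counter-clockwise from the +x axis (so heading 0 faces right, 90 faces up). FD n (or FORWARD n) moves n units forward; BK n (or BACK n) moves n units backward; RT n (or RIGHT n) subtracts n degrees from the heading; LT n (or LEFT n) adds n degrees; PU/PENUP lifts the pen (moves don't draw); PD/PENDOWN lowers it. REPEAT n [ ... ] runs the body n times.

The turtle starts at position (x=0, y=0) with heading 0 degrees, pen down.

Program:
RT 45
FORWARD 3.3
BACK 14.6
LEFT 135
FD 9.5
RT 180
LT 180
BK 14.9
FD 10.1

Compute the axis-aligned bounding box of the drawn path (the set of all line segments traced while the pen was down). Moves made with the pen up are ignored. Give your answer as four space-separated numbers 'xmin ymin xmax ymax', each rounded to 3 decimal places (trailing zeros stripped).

Executing turtle program step by step:
Start: pos=(0,0), heading=0, pen down
RT 45: heading 0 -> 315
FD 3.3: (0,0) -> (2.333,-2.333) [heading=315, draw]
BK 14.6: (2.333,-2.333) -> (-7.99,7.99) [heading=315, draw]
LT 135: heading 315 -> 90
FD 9.5: (-7.99,7.99) -> (-7.99,17.49) [heading=90, draw]
RT 180: heading 90 -> 270
LT 180: heading 270 -> 90
BK 14.9: (-7.99,17.49) -> (-7.99,2.59) [heading=90, draw]
FD 10.1: (-7.99,2.59) -> (-7.99,12.69) [heading=90, draw]
Final: pos=(-7.99,12.69), heading=90, 5 segment(s) drawn

Segment endpoints: x in {-7.99, -7.99, 0, 2.333}, y in {-2.333, 0, 2.59, 7.99, 12.69, 17.49}
xmin=-7.99, ymin=-2.333, xmax=2.333, ymax=17.49

Answer: -7.99 -2.333 2.333 17.49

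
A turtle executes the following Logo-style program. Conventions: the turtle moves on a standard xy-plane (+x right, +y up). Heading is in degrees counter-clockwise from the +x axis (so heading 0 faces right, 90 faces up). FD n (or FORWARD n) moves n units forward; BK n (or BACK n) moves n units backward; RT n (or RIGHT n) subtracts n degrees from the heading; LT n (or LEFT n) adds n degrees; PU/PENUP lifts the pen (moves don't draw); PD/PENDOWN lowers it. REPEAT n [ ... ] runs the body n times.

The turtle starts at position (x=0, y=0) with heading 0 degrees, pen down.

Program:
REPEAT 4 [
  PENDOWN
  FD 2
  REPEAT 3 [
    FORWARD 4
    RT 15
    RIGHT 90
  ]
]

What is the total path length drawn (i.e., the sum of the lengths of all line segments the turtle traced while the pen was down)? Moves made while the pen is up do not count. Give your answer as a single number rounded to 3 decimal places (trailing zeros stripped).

Answer: 56

Derivation:
Executing turtle program step by step:
Start: pos=(0,0), heading=0, pen down
REPEAT 4 [
  -- iteration 1/4 --
  PD: pen down
  FD 2: (0,0) -> (2,0) [heading=0, draw]
  REPEAT 3 [
    -- iteration 1/3 --
    FD 4: (2,0) -> (6,0) [heading=0, draw]
    RT 15: heading 0 -> 345
    RT 90: heading 345 -> 255
    -- iteration 2/3 --
    FD 4: (6,0) -> (4.965,-3.864) [heading=255, draw]
    RT 15: heading 255 -> 240
    RT 90: heading 240 -> 150
    -- iteration 3/3 --
    FD 4: (4.965,-3.864) -> (1.501,-1.864) [heading=150, draw]
    RT 15: heading 150 -> 135
    RT 90: heading 135 -> 45
  ]
  -- iteration 2/4 --
  PD: pen down
  FD 2: (1.501,-1.864) -> (2.915,-0.449) [heading=45, draw]
  REPEAT 3 [
    -- iteration 1/3 --
    FD 4: (2.915,-0.449) -> (5.743,2.379) [heading=45, draw]
    RT 15: heading 45 -> 30
    RT 90: heading 30 -> 300
    -- iteration 2/3 --
    FD 4: (5.743,2.379) -> (7.743,-1.085) [heading=300, draw]
    RT 15: heading 300 -> 285
    RT 90: heading 285 -> 195
    -- iteration 3/3 --
    FD 4: (7.743,-1.085) -> (3.88,-2.12) [heading=195, draw]
    RT 15: heading 195 -> 180
    RT 90: heading 180 -> 90
  ]
  -- iteration 3/4 --
  PD: pen down
  FD 2: (3.88,-2.12) -> (3.88,-0.12) [heading=90, draw]
  REPEAT 3 [
    -- iteration 1/3 --
    FD 4: (3.88,-0.12) -> (3.88,3.88) [heading=90, draw]
    RT 15: heading 90 -> 75
    RT 90: heading 75 -> 345
    -- iteration 2/3 --
    FD 4: (3.88,3.88) -> (7.743,2.844) [heading=345, draw]
    RT 15: heading 345 -> 330
    RT 90: heading 330 -> 240
    -- iteration 3/3 --
    FD 4: (7.743,2.844) -> (5.743,-0.62) [heading=240, draw]
    RT 15: heading 240 -> 225
    RT 90: heading 225 -> 135
  ]
  -- iteration 4/4 --
  PD: pen down
  FD 2: (5.743,-0.62) -> (4.329,0.794) [heading=135, draw]
  REPEAT 3 [
    -- iteration 1/3 --
    FD 4: (4.329,0.794) -> (1.501,3.623) [heading=135, draw]
    RT 15: heading 135 -> 120
    RT 90: heading 120 -> 30
    -- iteration 2/3 --
    FD 4: (1.501,3.623) -> (4.965,5.623) [heading=30, draw]
    RT 15: heading 30 -> 15
    RT 90: heading 15 -> 285
    -- iteration 3/3 --
    FD 4: (4.965,5.623) -> (6,1.759) [heading=285, draw]
    RT 15: heading 285 -> 270
    RT 90: heading 270 -> 180
  ]
]
Final: pos=(6,1.759), heading=180, 16 segment(s) drawn

Segment lengths:
  seg 1: (0,0) -> (2,0), length = 2
  seg 2: (2,0) -> (6,0), length = 4
  seg 3: (6,0) -> (4.965,-3.864), length = 4
  seg 4: (4.965,-3.864) -> (1.501,-1.864), length = 4
  seg 5: (1.501,-1.864) -> (2.915,-0.449), length = 2
  seg 6: (2.915,-0.449) -> (5.743,2.379), length = 4
  seg 7: (5.743,2.379) -> (7.743,-1.085), length = 4
  seg 8: (7.743,-1.085) -> (3.88,-2.12), length = 4
  seg 9: (3.88,-2.12) -> (3.88,-0.12), length = 2
  seg 10: (3.88,-0.12) -> (3.88,3.88), length = 4
  seg 11: (3.88,3.88) -> (7.743,2.844), length = 4
  seg 12: (7.743,2.844) -> (5.743,-0.62), length = 4
  seg 13: (5.743,-0.62) -> (4.329,0.794), length = 2
  seg 14: (4.329,0.794) -> (1.501,3.623), length = 4
  seg 15: (1.501,3.623) -> (4.965,5.623), length = 4
  seg 16: (4.965,5.623) -> (6,1.759), length = 4
Total = 56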